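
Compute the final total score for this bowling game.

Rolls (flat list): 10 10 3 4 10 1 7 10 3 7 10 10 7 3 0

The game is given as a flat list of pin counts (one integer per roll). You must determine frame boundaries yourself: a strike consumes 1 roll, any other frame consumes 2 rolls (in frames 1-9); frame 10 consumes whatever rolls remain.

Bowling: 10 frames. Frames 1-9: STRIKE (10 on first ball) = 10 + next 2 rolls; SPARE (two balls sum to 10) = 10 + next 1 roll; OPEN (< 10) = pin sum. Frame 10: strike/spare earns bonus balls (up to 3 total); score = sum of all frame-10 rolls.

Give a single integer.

Frame 1: STRIKE. 10 + next two rolls (10+3) = 23. Cumulative: 23
Frame 2: STRIKE. 10 + next two rolls (3+4) = 17. Cumulative: 40
Frame 3: OPEN (3+4=7). Cumulative: 47
Frame 4: STRIKE. 10 + next two rolls (1+7) = 18. Cumulative: 65
Frame 5: OPEN (1+7=8). Cumulative: 73
Frame 6: STRIKE. 10 + next two rolls (3+7) = 20. Cumulative: 93
Frame 7: SPARE (3+7=10). 10 + next roll (10) = 20. Cumulative: 113
Frame 8: STRIKE. 10 + next two rolls (10+7) = 27. Cumulative: 140
Frame 9: STRIKE. 10 + next two rolls (7+3) = 20. Cumulative: 160
Frame 10: SPARE. Sum of all frame-10 rolls (7+3+0) = 10. Cumulative: 170

Answer: 170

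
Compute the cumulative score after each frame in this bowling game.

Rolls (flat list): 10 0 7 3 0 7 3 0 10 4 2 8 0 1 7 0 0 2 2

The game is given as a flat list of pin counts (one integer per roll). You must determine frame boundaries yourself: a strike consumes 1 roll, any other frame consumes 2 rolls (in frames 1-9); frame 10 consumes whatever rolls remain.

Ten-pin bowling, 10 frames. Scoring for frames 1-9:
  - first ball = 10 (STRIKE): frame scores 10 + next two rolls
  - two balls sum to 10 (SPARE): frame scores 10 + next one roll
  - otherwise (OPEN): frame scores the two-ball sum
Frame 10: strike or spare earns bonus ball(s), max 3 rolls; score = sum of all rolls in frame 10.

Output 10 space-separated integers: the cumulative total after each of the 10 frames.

Frame 1: STRIKE. 10 + next two rolls (0+7) = 17. Cumulative: 17
Frame 2: OPEN (0+7=7). Cumulative: 24
Frame 3: OPEN (3+0=3). Cumulative: 27
Frame 4: SPARE (7+3=10). 10 + next roll (0) = 10. Cumulative: 37
Frame 5: SPARE (0+10=10). 10 + next roll (4) = 14. Cumulative: 51
Frame 6: OPEN (4+2=6). Cumulative: 57
Frame 7: OPEN (8+0=8). Cumulative: 65
Frame 8: OPEN (1+7=8). Cumulative: 73
Frame 9: OPEN (0+0=0). Cumulative: 73
Frame 10: OPEN. Sum of all frame-10 rolls (2+2) = 4. Cumulative: 77

Answer: 17 24 27 37 51 57 65 73 73 77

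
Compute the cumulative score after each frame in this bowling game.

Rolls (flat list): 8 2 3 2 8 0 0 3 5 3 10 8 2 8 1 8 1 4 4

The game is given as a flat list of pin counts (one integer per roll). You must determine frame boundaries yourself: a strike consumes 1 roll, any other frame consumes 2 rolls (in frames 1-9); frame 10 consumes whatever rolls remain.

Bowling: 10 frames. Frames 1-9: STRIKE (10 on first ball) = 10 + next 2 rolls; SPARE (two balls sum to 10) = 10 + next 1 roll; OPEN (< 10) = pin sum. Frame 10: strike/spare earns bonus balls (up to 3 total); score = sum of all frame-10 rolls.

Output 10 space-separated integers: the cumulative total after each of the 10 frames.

Frame 1: SPARE (8+2=10). 10 + next roll (3) = 13. Cumulative: 13
Frame 2: OPEN (3+2=5). Cumulative: 18
Frame 3: OPEN (8+0=8). Cumulative: 26
Frame 4: OPEN (0+3=3). Cumulative: 29
Frame 5: OPEN (5+3=8). Cumulative: 37
Frame 6: STRIKE. 10 + next two rolls (8+2) = 20. Cumulative: 57
Frame 7: SPARE (8+2=10). 10 + next roll (8) = 18. Cumulative: 75
Frame 8: OPEN (8+1=9). Cumulative: 84
Frame 9: OPEN (8+1=9). Cumulative: 93
Frame 10: OPEN. Sum of all frame-10 rolls (4+4) = 8. Cumulative: 101

Answer: 13 18 26 29 37 57 75 84 93 101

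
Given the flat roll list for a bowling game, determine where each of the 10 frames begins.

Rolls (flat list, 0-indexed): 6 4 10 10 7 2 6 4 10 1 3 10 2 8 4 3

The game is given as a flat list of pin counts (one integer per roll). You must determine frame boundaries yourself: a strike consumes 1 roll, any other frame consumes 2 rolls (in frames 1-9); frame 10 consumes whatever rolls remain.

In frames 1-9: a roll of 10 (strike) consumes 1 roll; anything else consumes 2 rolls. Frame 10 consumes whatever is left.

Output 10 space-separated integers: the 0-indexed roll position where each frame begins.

Answer: 0 2 3 4 6 8 9 11 12 14

Derivation:
Frame 1 starts at roll index 0: rolls=6,4 (sum=10), consumes 2 rolls
Frame 2 starts at roll index 2: roll=10 (strike), consumes 1 roll
Frame 3 starts at roll index 3: roll=10 (strike), consumes 1 roll
Frame 4 starts at roll index 4: rolls=7,2 (sum=9), consumes 2 rolls
Frame 5 starts at roll index 6: rolls=6,4 (sum=10), consumes 2 rolls
Frame 6 starts at roll index 8: roll=10 (strike), consumes 1 roll
Frame 7 starts at roll index 9: rolls=1,3 (sum=4), consumes 2 rolls
Frame 8 starts at roll index 11: roll=10 (strike), consumes 1 roll
Frame 9 starts at roll index 12: rolls=2,8 (sum=10), consumes 2 rolls
Frame 10 starts at roll index 14: 2 remaining rolls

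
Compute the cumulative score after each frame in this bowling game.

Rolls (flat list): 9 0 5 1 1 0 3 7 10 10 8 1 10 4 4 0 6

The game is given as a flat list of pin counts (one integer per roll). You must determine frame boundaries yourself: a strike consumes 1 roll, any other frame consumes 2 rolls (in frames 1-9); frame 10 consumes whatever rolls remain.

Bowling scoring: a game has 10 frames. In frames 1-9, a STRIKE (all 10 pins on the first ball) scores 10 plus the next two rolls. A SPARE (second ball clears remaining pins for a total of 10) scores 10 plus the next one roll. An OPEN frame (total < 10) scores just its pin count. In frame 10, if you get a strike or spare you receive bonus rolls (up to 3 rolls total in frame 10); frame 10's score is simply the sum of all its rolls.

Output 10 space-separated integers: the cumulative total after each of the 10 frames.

Answer: 9 15 16 36 64 83 92 110 118 124

Derivation:
Frame 1: OPEN (9+0=9). Cumulative: 9
Frame 2: OPEN (5+1=6). Cumulative: 15
Frame 3: OPEN (1+0=1). Cumulative: 16
Frame 4: SPARE (3+7=10). 10 + next roll (10) = 20. Cumulative: 36
Frame 5: STRIKE. 10 + next two rolls (10+8) = 28. Cumulative: 64
Frame 6: STRIKE. 10 + next two rolls (8+1) = 19. Cumulative: 83
Frame 7: OPEN (8+1=9). Cumulative: 92
Frame 8: STRIKE. 10 + next two rolls (4+4) = 18. Cumulative: 110
Frame 9: OPEN (4+4=8). Cumulative: 118
Frame 10: OPEN. Sum of all frame-10 rolls (0+6) = 6. Cumulative: 124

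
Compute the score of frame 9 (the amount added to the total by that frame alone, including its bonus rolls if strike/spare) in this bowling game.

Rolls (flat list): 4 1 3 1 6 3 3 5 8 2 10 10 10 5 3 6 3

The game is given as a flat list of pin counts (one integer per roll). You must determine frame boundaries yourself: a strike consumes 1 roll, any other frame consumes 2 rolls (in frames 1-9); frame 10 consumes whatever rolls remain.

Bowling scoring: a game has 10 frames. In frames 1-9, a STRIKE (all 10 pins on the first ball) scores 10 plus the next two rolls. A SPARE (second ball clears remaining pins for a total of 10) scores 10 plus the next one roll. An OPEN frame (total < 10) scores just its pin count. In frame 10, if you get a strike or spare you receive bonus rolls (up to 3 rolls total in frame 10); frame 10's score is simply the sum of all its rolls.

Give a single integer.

Answer: 8

Derivation:
Frame 1: OPEN (4+1=5). Cumulative: 5
Frame 2: OPEN (3+1=4). Cumulative: 9
Frame 3: OPEN (6+3=9). Cumulative: 18
Frame 4: OPEN (3+5=8). Cumulative: 26
Frame 5: SPARE (8+2=10). 10 + next roll (10) = 20. Cumulative: 46
Frame 6: STRIKE. 10 + next two rolls (10+10) = 30. Cumulative: 76
Frame 7: STRIKE. 10 + next two rolls (10+5) = 25. Cumulative: 101
Frame 8: STRIKE. 10 + next two rolls (5+3) = 18. Cumulative: 119
Frame 9: OPEN (5+3=8). Cumulative: 127
Frame 10: OPEN. Sum of all frame-10 rolls (6+3) = 9. Cumulative: 136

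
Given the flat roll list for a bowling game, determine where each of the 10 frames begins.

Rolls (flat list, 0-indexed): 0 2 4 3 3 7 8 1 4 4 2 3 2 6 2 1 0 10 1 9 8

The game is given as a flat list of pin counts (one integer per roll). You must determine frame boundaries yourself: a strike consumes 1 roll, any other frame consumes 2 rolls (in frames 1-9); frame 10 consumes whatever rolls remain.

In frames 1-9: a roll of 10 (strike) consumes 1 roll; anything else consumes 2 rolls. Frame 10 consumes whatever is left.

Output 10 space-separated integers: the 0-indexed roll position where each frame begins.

Answer: 0 2 4 6 8 10 12 14 16 18

Derivation:
Frame 1 starts at roll index 0: rolls=0,2 (sum=2), consumes 2 rolls
Frame 2 starts at roll index 2: rolls=4,3 (sum=7), consumes 2 rolls
Frame 3 starts at roll index 4: rolls=3,7 (sum=10), consumes 2 rolls
Frame 4 starts at roll index 6: rolls=8,1 (sum=9), consumes 2 rolls
Frame 5 starts at roll index 8: rolls=4,4 (sum=8), consumes 2 rolls
Frame 6 starts at roll index 10: rolls=2,3 (sum=5), consumes 2 rolls
Frame 7 starts at roll index 12: rolls=2,6 (sum=8), consumes 2 rolls
Frame 8 starts at roll index 14: rolls=2,1 (sum=3), consumes 2 rolls
Frame 9 starts at roll index 16: rolls=0,10 (sum=10), consumes 2 rolls
Frame 10 starts at roll index 18: 3 remaining rolls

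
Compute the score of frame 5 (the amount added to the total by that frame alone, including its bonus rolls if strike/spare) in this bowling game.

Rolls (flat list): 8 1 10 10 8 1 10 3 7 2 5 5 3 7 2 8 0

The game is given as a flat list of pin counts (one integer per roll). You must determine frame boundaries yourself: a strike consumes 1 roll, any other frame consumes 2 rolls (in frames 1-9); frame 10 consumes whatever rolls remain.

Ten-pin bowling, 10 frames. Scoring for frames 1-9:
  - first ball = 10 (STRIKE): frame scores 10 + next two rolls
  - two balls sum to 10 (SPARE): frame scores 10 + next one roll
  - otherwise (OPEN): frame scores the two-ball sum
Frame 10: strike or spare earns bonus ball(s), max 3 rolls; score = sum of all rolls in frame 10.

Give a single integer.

Answer: 20

Derivation:
Frame 1: OPEN (8+1=9). Cumulative: 9
Frame 2: STRIKE. 10 + next two rolls (10+8) = 28. Cumulative: 37
Frame 3: STRIKE. 10 + next two rolls (8+1) = 19. Cumulative: 56
Frame 4: OPEN (8+1=9). Cumulative: 65
Frame 5: STRIKE. 10 + next two rolls (3+7) = 20. Cumulative: 85
Frame 6: SPARE (3+7=10). 10 + next roll (2) = 12. Cumulative: 97
Frame 7: OPEN (2+5=7). Cumulative: 104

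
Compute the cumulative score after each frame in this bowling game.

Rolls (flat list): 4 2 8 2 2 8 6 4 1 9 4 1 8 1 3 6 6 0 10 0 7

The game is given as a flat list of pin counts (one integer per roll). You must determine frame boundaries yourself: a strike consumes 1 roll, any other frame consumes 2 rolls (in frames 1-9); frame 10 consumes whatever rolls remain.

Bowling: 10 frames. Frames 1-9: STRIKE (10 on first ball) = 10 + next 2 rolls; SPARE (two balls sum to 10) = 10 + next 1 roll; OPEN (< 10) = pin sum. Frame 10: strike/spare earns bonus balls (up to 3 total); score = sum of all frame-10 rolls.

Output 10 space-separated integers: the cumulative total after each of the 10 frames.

Answer: 6 18 34 45 59 64 73 82 88 105

Derivation:
Frame 1: OPEN (4+2=6). Cumulative: 6
Frame 2: SPARE (8+2=10). 10 + next roll (2) = 12. Cumulative: 18
Frame 3: SPARE (2+8=10). 10 + next roll (6) = 16. Cumulative: 34
Frame 4: SPARE (6+4=10). 10 + next roll (1) = 11. Cumulative: 45
Frame 5: SPARE (1+9=10). 10 + next roll (4) = 14. Cumulative: 59
Frame 6: OPEN (4+1=5). Cumulative: 64
Frame 7: OPEN (8+1=9). Cumulative: 73
Frame 8: OPEN (3+6=9). Cumulative: 82
Frame 9: OPEN (6+0=6). Cumulative: 88
Frame 10: STRIKE. Sum of all frame-10 rolls (10+0+7) = 17. Cumulative: 105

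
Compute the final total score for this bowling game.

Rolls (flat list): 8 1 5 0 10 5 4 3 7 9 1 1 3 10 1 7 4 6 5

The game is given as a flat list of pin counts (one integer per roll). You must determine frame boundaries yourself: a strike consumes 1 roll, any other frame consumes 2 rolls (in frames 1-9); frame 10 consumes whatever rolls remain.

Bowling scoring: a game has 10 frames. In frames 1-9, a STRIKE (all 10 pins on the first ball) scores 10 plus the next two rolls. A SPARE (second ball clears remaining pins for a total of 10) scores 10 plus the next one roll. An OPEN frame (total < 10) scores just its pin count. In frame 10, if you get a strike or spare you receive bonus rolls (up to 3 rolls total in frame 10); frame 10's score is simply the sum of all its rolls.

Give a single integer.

Answer: 117

Derivation:
Frame 1: OPEN (8+1=9). Cumulative: 9
Frame 2: OPEN (5+0=5). Cumulative: 14
Frame 3: STRIKE. 10 + next two rolls (5+4) = 19. Cumulative: 33
Frame 4: OPEN (5+4=9). Cumulative: 42
Frame 5: SPARE (3+7=10). 10 + next roll (9) = 19. Cumulative: 61
Frame 6: SPARE (9+1=10). 10 + next roll (1) = 11. Cumulative: 72
Frame 7: OPEN (1+3=4). Cumulative: 76
Frame 8: STRIKE. 10 + next two rolls (1+7) = 18. Cumulative: 94
Frame 9: OPEN (1+7=8). Cumulative: 102
Frame 10: SPARE. Sum of all frame-10 rolls (4+6+5) = 15. Cumulative: 117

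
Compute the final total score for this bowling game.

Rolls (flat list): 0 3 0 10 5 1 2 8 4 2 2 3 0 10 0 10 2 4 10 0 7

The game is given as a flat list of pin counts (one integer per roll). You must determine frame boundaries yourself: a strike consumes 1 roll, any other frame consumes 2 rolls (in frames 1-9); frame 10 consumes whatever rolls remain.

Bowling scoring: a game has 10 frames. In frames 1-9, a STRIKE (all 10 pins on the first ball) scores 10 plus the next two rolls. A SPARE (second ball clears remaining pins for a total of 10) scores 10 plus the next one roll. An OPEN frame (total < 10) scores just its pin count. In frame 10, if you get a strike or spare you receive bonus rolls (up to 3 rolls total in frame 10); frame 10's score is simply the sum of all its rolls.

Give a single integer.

Frame 1: OPEN (0+3=3). Cumulative: 3
Frame 2: SPARE (0+10=10). 10 + next roll (5) = 15. Cumulative: 18
Frame 3: OPEN (5+1=6). Cumulative: 24
Frame 4: SPARE (2+8=10). 10 + next roll (4) = 14. Cumulative: 38
Frame 5: OPEN (4+2=6). Cumulative: 44
Frame 6: OPEN (2+3=5). Cumulative: 49
Frame 7: SPARE (0+10=10). 10 + next roll (0) = 10. Cumulative: 59
Frame 8: SPARE (0+10=10). 10 + next roll (2) = 12. Cumulative: 71
Frame 9: OPEN (2+4=6). Cumulative: 77
Frame 10: STRIKE. Sum of all frame-10 rolls (10+0+7) = 17. Cumulative: 94

Answer: 94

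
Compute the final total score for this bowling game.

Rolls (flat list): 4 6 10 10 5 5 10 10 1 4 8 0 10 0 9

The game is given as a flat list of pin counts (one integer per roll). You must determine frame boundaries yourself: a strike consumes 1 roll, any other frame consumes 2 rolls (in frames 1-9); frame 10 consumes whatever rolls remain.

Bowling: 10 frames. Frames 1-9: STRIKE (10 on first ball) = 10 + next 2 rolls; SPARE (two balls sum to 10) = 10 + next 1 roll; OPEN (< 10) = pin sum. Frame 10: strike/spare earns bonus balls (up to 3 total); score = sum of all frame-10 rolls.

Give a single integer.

Frame 1: SPARE (4+6=10). 10 + next roll (10) = 20. Cumulative: 20
Frame 2: STRIKE. 10 + next two rolls (10+5) = 25. Cumulative: 45
Frame 3: STRIKE. 10 + next two rolls (5+5) = 20. Cumulative: 65
Frame 4: SPARE (5+5=10). 10 + next roll (10) = 20. Cumulative: 85
Frame 5: STRIKE. 10 + next two rolls (10+1) = 21. Cumulative: 106
Frame 6: STRIKE. 10 + next two rolls (1+4) = 15. Cumulative: 121
Frame 7: OPEN (1+4=5). Cumulative: 126
Frame 8: OPEN (8+0=8). Cumulative: 134
Frame 9: STRIKE. 10 + next two rolls (0+9) = 19. Cumulative: 153
Frame 10: OPEN. Sum of all frame-10 rolls (0+9) = 9. Cumulative: 162

Answer: 162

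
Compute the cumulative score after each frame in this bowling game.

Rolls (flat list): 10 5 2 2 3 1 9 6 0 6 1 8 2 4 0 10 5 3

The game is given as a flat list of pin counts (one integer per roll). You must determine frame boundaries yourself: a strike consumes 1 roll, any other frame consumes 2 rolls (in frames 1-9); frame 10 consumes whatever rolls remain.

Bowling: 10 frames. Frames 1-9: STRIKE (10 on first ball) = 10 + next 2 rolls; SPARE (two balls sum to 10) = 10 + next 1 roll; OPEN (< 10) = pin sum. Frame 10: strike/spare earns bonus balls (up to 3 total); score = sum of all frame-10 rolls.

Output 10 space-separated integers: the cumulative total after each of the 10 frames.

Answer: 17 24 29 45 51 58 72 76 94 102

Derivation:
Frame 1: STRIKE. 10 + next two rolls (5+2) = 17. Cumulative: 17
Frame 2: OPEN (5+2=7). Cumulative: 24
Frame 3: OPEN (2+3=5). Cumulative: 29
Frame 4: SPARE (1+9=10). 10 + next roll (6) = 16. Cumulative: 45
Frame 5: OPEN (6+0=6). Cumulative: 51
Frame 6: OPEN (6+1=7). Cumulative: 58
Frame 7: SPARE (8+2=10). 10 + next roll (4) = 14. Cumulative: 72
Frame 8: OPEN (4+0=4). Cumulative: 76
Frame 9: STRIKE. 10 + next two rolls (5+3) = 18. Cumulative: 94
Frame 10: OPEN. Sum of all frame-10 rolls (5+3) = 8. Cumulative: 102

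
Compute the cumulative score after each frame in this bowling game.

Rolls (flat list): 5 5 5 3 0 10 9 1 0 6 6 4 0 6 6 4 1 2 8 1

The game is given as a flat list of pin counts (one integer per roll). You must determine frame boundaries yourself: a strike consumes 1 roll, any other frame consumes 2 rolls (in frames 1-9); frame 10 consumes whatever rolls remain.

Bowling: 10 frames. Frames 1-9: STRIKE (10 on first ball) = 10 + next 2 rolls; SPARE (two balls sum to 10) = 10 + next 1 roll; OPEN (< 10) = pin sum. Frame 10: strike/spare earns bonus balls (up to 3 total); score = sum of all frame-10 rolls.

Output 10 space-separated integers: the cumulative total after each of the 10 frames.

Frame 1: SPARE (5+5=10). 10 + next roll (5) = 15. Cumulative: 15
Frame 2: OPEN (5+3=8). Cumulative: 23
Frame 3: SPARE (0+10=10). 10 + next roll (9) = 19. Cumulative: 42
Frame 4: SPARE (9+1=10). 10 + next roll (0) = 10. Cumulative: 52
Frame 5: OPEN (0+6=6). Cumulative: 58
Frame 6: SPARE (6+4=10). 10 + next roll (0) = 10. Cumulative: 68
Frame 7: OPEN (0+6=6). Cumulative: 74
Frame 8: SPARE (6+4=10). 10 + next roll (1) = 11. Cumulative: 85
Frame 9: OPEN (1+2=3). Cumulative: 88
Frame 10: OPEN. Sum of all frame-10 rolls (8+1) = 9. Cumulative: 97

Answer: 15 23 42 52 58 68 74 85 88 97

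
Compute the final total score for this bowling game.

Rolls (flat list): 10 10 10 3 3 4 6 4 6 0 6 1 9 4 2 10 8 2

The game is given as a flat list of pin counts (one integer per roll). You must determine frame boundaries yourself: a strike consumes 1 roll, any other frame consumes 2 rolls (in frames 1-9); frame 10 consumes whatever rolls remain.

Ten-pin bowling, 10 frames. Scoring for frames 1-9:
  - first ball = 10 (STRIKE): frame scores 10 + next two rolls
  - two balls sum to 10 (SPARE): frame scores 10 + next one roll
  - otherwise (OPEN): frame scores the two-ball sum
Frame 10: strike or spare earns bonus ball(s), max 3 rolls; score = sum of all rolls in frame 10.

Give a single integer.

Answer: 145

Derivation:
Frame 1: STRIKE. 10 + next two rolls (10+10) = 30. Cumulative: 30
Frame 2: STRIKE. 10 + next two rolls (10+3) = 23. Cumulative: 53
Frame 3: STRIKE. 10 + next two rolls (3+3) = 16. Cumulative: 69
Frame 4: OPEN (3+3=6). Cumulative: 75
Frame 5: SPARE (4+6=10). 10 + next roll (4) = 14. Cumulative: 89
Frame 6: SPARE (4+6=10). 10 + next roll (0) = 10. Cumulative: 99
Frame 7: OPEN (0+6=6). Cumulative: 105
Frame 8: SPARE (1+9=10). 10 + next roll (4) = 14. Cumulative: 119
Frame 9: OPEN (4+2=6). Cumulative: 125
Frame 10: STRIKE. Sum of all frame-10 rolls (10+8+2) = 20. Cumulative: 145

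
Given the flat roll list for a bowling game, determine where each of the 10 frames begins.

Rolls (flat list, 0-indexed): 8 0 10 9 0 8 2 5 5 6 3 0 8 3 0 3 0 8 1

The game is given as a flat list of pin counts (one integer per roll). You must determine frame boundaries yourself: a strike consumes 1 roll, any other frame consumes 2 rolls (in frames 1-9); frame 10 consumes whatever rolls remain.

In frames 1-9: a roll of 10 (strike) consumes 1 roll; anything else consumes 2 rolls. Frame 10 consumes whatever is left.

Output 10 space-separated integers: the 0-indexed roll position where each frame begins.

Frame 1 starts at roll index 0: rolls=8,0 (sum=8), consumes 2 rolls
Frame 2 starts at roll index 2: roll=10 (strike), consumes 1 roll
Frame 3 starts at roll index 3: rolls=9,0 (sum=9), consumes 2 rolls
Frame 4 starts at roll index 5: rolls=8,2 (sum=10), consumes 2 rolls
Frame 5 starts at roll index 7: rolls=5,5 (sum=10), consumes 2 rolls
Frame 6 starts at roll index 9: rolls=6,3 (sum=9), consumes 2 rolls
Frame 7 starts at roll index 11: rolls=0,8 (sum=8), consumes 2 rolls
Frame 8 starts at roll index 13: rolls=3,0 (sum=3), consumes 2 rolls
Frame 9 starts at roll index 15: rolls=3,0 (sum=3), consumes 2 rolls
Frame 10 starts at roll index 17: 2 remaining rolls

Answer: 0 2 3 5 7 9 11 13 15 17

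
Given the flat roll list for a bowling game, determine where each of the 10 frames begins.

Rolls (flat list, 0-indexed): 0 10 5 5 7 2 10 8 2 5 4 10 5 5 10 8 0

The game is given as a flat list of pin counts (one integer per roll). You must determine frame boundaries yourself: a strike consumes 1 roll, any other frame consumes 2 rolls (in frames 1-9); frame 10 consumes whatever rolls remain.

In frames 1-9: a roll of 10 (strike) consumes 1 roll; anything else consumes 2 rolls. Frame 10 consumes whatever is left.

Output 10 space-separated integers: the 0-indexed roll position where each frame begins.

Frame 1 starts at roll index 0: rolls=0,10 (sum=10), consumes 2 rolls
Frame 2 starts at roll index 2: rolls=5,5 (sum=10), consumes 2 rolls
Frame 3 starts at roll index 4: rolls=7,2 (sum=9), consumes 2 rolls
Frame 4 starts at roll index 6: roll=10 (strike), consumes 1 roll
Frame 5 starts at roll index 7: rolls=8,2 (sum=10), consumes 2 rolls
Frame 6 starts at roll index 9: rolls=5,4 (sum=9), consumes 2 rolls
Frame 7 starts at roll index 11: roll=10 (strike), consumes 1 roll
Frame 8 starts at roll index 12: rolls=5,5 (sum=10), consumes 2 rolls
Frame 9 starts at roll index 14: roll=10 (strike), consumes 1 roll
Frame 10 starts at roll index 15: 2 remaining rolls

Answer: 0 2 4 6 7 9 11 12 14 15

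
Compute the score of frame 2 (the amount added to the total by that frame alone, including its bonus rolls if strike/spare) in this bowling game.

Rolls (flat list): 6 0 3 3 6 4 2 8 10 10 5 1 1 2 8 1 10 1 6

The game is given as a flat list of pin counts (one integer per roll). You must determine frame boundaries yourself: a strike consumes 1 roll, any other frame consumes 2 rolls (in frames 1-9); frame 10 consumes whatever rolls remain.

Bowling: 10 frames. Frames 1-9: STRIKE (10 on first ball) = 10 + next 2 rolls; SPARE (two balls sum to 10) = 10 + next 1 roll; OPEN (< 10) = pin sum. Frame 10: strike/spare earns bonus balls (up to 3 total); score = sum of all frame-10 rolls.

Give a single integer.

Frame 1: OPEN (6+0=6). Cumulative: 6
Frame 2: OPEN (3+3=6). Cumulative: 12
Frame 3: SPARE (6+4=10). 10 + next roll (2) = 12. Cumulative: 24
Frame 4: SPARE (2+8=10). 10 + next roll (10) = 20. Cumulative: 44

Answer: 6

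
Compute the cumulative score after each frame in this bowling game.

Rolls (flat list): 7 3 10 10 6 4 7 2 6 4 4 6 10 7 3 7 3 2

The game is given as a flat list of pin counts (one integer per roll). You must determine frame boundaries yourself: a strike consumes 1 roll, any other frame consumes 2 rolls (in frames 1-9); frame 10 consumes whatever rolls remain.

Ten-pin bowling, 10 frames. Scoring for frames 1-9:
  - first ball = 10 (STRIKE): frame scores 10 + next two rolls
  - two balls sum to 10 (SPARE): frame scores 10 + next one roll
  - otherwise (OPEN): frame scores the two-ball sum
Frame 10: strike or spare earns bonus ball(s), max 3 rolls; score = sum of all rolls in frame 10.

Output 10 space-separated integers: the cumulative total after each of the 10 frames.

Frame 1: SPARE (7+3=10). 10 + next roll (10) = 20. Cumulative: 20
Frame 2: STRIKE. 10 + next two rolls (10+6) = 26. Cumulative: 46
Frame 3: STRIKE. 10 + next two rolls (6+4) = 20. Cumulative: 66
Frame 4: SPARE (6+4=10). 10 + next roll (7) = 17. Cumulative: 83
Frame 5: OPEN (7+2=9). Cumulative: 92
Frame 6: SPARE (6+4=10). 10 + next roll (4) = 14. Cumulative: 106
Frame 7: SPARE (4+6=10). 10 + next roll (10) = 20. Cumulative: 126
Frame 8: STRIKE. 10 + next two rolls (7+3) = 20. Cumulative: 146
Frame 9: SPARE (7+3=10). 10 + next roll (7) = 17. Cumulative: 163
Frame 10: SPARE. Sum of all frame-10 rolls (7+3+2) = 12. Cumulative: 175

Answer: 20 46 66 83 92 106 126 146 163 175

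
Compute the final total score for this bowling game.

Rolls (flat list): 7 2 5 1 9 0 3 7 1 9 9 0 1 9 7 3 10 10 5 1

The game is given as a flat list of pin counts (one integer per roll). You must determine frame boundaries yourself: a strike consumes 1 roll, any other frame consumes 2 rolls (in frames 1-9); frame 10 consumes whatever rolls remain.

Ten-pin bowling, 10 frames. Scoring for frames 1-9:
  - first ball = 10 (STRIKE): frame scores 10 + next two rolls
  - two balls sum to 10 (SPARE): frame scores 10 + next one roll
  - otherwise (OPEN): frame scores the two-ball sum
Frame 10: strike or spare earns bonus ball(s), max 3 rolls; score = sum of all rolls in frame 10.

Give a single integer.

Answer: 141

Derivation:
Frame 1: OPEN (7+2=9). Cumulative: 9
Frame 2: OPEN (5+1=6). Cumulative: 15
Frame 3: OPEN (9+0=9). Cumulative: 24
Frame 4: SPARE (3+7=10). 10 + next roll (1) = 11. Cumulative: 35
Frame 5: SPARE (1+9=10). 10 + next roll (9) = 19. Cumulative: 54
Frame 6: OPEN (9+0=9). Cumulative: 63
Frame 7: SPARE (1+9=10). 10 + next roll (7) = 17. Cumulative: 80
Frame 8: SPARE (7+3=10). 10 + next roll (10) = 20. Cumulative: 100
Frame 9: STRIKE. 10 + next two rolls (10+5) = 25. Cumulative: 125
Frame 10: STRIKE. Sum of all frame-10 rolls (10+5+1) = 16. Cumulative: 141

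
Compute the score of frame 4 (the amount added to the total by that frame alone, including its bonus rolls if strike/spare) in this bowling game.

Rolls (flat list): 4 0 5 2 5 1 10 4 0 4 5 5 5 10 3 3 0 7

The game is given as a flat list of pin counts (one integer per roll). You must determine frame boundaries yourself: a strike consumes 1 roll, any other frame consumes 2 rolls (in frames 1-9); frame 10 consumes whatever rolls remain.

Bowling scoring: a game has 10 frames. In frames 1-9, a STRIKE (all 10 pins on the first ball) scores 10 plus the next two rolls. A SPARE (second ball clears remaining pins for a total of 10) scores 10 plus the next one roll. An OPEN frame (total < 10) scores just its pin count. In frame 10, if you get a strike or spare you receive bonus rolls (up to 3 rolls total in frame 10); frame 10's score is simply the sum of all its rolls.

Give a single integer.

Frame 1: OPEN (4+0=4). Cumulative: 4
Frame 2: OPEN (5+2=7). Cumulative: 11
Frame 3: OPEN (5+1=6). Cumulative: 17
Frame 4: STRIKE. 10 + next two rolls (4+0) = 14. Cumulative: 31
Frame 5: OPEN (4+0=4). Cumulative: 35
Frame 6: OPEN (4+5=9). Cumulative: 44

Answer: 14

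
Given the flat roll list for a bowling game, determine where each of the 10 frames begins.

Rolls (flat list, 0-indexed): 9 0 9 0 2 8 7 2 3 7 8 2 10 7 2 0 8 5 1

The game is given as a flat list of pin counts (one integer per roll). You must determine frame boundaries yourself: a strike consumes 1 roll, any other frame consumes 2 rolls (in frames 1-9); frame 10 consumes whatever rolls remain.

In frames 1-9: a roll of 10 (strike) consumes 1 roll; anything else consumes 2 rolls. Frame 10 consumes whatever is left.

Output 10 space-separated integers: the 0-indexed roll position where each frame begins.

Frame 1 starts at roll index 0: rolls=9,0 (sum=9), consumes 2 rolls
Frame 2 starts at roll index 2: rolls=9,0 (sum=9), consumes 2 rolls
Frame 3 starts at roll index 4: rolls=2,8 (sum=10), consumes 2 rolls
Frame 4 starts at roll index 6: rolls=7,2 (sum=9), consumes 2 rolls
Frame 5 starts at roll index 8: rolls=3,7 (sum=10), consumes 2 rolls
Frame 6 starts at roll index 10: rolls=8,2 (sum=10), consumes 2 rolls
Frame 7 starts at roll index 12: roll=10 (strike), consumes 1 roll
Frame 8 starts at roll index 13: rolls=7,2 (sum=9), consumes 2 rolls
Frame 9 starts at roll index 15: rolls=0,8 (sum=8), consumes 2 rolls
Frame 10 starts at roll index 17: 2 remaining rolls

Answer: 0 2 4 6 8 10 12 13 15 17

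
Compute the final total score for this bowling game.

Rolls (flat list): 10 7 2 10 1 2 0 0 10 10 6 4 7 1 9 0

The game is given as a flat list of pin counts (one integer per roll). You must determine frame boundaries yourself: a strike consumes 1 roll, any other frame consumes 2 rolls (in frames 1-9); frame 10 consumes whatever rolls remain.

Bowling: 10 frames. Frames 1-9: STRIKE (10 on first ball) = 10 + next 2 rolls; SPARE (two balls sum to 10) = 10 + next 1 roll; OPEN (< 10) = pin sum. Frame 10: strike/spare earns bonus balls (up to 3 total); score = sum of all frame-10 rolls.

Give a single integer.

Answer: 124

Derivation:
Frame 1: STRIKE. 10 + next two rolls (7+2) = 19. Cumulative: 19
Frame 2: OPEN (7+2=9). Cumulative: 28
Frame 3: STRIKE. 10 + next two rolls (1+2) = 13. Cumulative: 41
Frame 4: OPEN (1+2=3). Cumulative: 44
Frame 5: OPEN (0+0=0). Cumulative: 44
Frame 6: STRIKE. 10 + next two rolls (10+6) = 26. Cumulative: 70
Frame 7: STRIKE. 10 + next two rolls (6+4) = 20. Cumulative: 90
Frame 8: SPARE (6+4=10). 10 + next roll (7) = 17. Cumulative: 107
Frame 9: OPEN (7+1=8). Cumulative: 115
Frame 10: OPEN. Sum of all frame-10 rolls (9+0) = 9. Cumulative: 124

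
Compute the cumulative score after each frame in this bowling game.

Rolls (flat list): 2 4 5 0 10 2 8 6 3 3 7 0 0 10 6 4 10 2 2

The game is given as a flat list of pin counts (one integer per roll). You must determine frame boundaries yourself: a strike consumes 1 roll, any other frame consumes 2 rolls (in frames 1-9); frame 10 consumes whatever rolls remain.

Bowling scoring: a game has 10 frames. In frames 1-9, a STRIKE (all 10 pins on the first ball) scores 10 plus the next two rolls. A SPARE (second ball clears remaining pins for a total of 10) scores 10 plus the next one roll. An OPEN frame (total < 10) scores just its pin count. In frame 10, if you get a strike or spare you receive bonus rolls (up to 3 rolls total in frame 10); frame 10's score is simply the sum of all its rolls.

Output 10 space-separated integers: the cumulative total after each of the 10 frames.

Answer: 6 11 31 47 56 66 66 86 106 120

Derivation:
Frame 1: OPEN (2+4=6). Cumulative: 6
Frame 2: OPEN (5+0=5). Cumulative: 11
Frame 3: STRIKE. 10 + next two rolls (2+8) = 20. Cumulative: 31
Frame 4: SPARE (2+8=10). 10 + next roll (6) = 16. Cumulative: 47
Frame 5: OPEN (6+3=9). Cumulative: 56
Frame 6: SPARE (3+7=10). 10 + next roll (0) = 10. Cumulative: 66
Frame 7: OPEN (0+0=0). Cumulative: 66
Frame 8: STRIKE. 10 + next two rolls (6+4) = 20. Cumulative: 86
Frame 9: SPARE (6+4=10). 10 + next roll (10) = 20. Cumulative: 106
Frame 10: STRIKE. Sum of all frame-10 rolls (10+2+2) = 14. Cumulative: 120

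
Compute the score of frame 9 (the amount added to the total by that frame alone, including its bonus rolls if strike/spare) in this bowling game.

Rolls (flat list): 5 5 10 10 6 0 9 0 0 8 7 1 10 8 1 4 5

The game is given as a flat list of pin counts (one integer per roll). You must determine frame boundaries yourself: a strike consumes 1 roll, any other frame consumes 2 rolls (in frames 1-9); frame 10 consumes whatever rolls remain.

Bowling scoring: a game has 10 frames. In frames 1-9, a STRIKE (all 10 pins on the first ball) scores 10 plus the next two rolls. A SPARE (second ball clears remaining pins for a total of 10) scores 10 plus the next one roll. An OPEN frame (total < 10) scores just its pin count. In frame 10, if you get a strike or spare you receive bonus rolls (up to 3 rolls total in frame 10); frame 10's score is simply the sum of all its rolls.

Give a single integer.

Frame 1: SPARE (5+5=10). 10 + next roll (10) = 20. Cumulative: 20
Frame 2: STRIKE. 10 + next two rolls (10+6) = 26. Cumulative: 46
Frame 3: STRIKE. 10 + next two rolls (6+0) = 16. Cumulative: 62
Frame 4: OPEN (6+0=6). Cumulative: 68
Frame 5: OPEN (9+0=9). Cumulative: 77
Frame 6: OPEN (0+8=8). Cumulative: 85
Frame 7: OPEN (7+1=8). Cumulative: 93
Frame 8: STRIKE. 10 + next two rolls (8+1) = 19. Cumulative: 112
Frame 9: OPEN (8+1=9). Cumulative: 121
Frame 10: OPEN. Sum of all frame-10 rolls (4+5) = 9. Cumulative: 130

Answer: 9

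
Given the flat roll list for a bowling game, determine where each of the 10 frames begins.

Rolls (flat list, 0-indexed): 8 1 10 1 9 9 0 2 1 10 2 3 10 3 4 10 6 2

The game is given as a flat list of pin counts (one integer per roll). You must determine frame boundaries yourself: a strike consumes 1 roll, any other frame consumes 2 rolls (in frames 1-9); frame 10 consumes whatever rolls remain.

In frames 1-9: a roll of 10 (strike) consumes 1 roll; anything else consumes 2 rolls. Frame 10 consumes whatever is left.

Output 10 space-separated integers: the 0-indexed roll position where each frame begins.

Frame 1 starts at roll index 0: rolls=8,1 (sum=9), consumes 2 rolls
Frame 2 starts at roll index 2: roll=10 (strike), consumes 1 roll
Frame 3 starts at roll index 3: rolls=1,9 (sum=10), consumes 2 rolls
Frame 4 starts at roll index 5: rolls=9,0 (sum=9), consumes 2 rolls
Frame 5 starts at roll index 7: rolls=2,1 (sum=3), consumes 2 rolls
Frame 6 starts at roll index 9: roll=10 (strike), consumes 1 roll
Frame 7 starts at roll index 10: rolls=2,3 (sum=5), consumes 2 rolls
Frame 8 starts at roll index 12: roll=10 (strike), consumes 1 roll
Frame 9 starts at roll index 13: rolls=3,4 (sum=7), consumes 2 rolls
Frame 10 starts at roll index 15: 3 remaining rolls

Answer: 0 2 3 5 7 9 10 12 13 15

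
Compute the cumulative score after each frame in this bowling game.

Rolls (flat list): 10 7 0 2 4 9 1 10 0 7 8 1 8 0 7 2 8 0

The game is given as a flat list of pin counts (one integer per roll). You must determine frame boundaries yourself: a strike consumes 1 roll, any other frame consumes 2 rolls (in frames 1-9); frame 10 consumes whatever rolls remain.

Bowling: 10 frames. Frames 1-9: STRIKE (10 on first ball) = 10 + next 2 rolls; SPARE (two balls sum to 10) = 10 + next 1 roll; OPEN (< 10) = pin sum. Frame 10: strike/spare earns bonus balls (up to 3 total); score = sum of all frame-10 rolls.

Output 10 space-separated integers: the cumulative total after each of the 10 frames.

Answer: 17 24 30 50 67 74 83 91 100 108

Derivation:
Frame 1: STRIKE. 10 + next two rolls (7+0) = 17. Cumulative: 17
Frame 2: OPEN (7+0=7). Cumulative: 24
Frame 3: OPEN (2+4=6). Cumulative: 30
Frame 4: SPARE (9+1=10). 10 + next roll (10) = 20. Cumulative: 50
Frame 5: STRIKE. 10 + next two rolls (0+7) = 17. Cumulative: 67
Frame 6: OPEN (0+7=7). Cumulative: 74
Frame 7: OPEN (8+1=9). Cumulative: 83
Frame 8: OPEN (8+0=8). Cumulative: 91
Frame 9: OPEN (7+2=9). Cumulative: 100
Frame 10: OPEN. Sum of all frame-10 rolls (8+0) = 8. Cumulative: 108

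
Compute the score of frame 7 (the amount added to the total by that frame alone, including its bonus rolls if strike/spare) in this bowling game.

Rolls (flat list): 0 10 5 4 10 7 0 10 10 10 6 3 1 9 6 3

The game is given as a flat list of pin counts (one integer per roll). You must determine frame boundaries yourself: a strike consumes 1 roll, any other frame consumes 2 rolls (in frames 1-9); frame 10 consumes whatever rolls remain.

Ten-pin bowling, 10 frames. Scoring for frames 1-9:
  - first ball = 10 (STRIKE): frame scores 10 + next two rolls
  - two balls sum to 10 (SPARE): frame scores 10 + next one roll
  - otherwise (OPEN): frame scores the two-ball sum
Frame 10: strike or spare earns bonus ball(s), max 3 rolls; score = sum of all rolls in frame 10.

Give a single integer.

Answer: 19

Derivation:
Frame 1: SPARE (0+10=10). 10 + next roll (5) = 15. Cumulative: 15
Frame 2: OPEN (5+4=9). Cumulative: 24
Frame 3: STRIKE. 10 + next two rolls (7+0) = 17. Cumulative: 41
Frame 4: OPEN (7+0=7). Cumulative: 48
Frame 5: STRIKE. 10 + next two rolls (10+10) = 30. Cumulative: 78
Frame 6: STRIKE. 10 + next two rolls (10+6) = 26. Cumulative: 104
Frame 7: STRIKE. 10 + next two rolls (6+3) = 19. Cumulative: 123
Frame 8: OPEN (6+3=9). Cumulative: 132
Frame 9: SPARE (1+9=10). 10 + next roll (6) = 16. Cumulative: 148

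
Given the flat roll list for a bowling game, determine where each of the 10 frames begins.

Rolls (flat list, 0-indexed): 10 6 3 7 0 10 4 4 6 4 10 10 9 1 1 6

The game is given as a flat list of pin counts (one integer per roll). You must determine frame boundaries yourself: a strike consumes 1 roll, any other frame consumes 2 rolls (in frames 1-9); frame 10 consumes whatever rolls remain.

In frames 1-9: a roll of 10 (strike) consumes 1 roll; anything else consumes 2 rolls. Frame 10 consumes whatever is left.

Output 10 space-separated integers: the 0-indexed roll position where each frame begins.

Frame 1 starts at roll index 0: roll=10 (strike), consumes 1 roll
Frame 2 starts at roll index 1: rolls=6,3 (sum=9), consumes 2 rolls
Frame 3 starts at roll index 3: rolls=7,0 (sum=7), consumes 2 rolls
Frame 4 starts at roll index 5: roll=10 (strike), consumes 1 roll
Frame 5 starts at roll index 6: rolls=4,4 (sum=8), consumes 2 rolls
Frame 6 starts at roll index 8: rolls=6,4 (sum=10), consumes 2 rolls
Frame 7 starts at roll index 10: roll=10 (strike), consumes 1 roll
Frame 8 starts at roll index 11: roll=10 (strike), consumes 1 roll
Frame 9 starts at roll index 12: rolls=9,1 (sum=10), consumes 2 rolls
Frame 10 starts at roll index 14: 2 remaining rolls

Answer: 0 1 3 5 6 8 10 11 12 14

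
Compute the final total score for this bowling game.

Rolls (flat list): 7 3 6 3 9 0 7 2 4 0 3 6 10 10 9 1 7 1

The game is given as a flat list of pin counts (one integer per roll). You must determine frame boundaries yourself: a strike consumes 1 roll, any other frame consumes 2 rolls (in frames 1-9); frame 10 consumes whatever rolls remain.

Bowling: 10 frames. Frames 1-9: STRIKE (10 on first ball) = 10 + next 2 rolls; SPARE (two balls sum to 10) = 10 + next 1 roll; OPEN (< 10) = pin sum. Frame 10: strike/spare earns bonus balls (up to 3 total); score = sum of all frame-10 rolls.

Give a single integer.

Frame 1: SPARE (7+3=10). 10 + next roll (6) = 16. Cumulative: 16
Frame 2: OPEN (6+3=9). Cumulative: 25
Frame 3: OPEN (9+0=9). Cumulative: 34
Frame 4: OPEN (7+2=9). Cumulative: 43
Frame 5: OPEN (4+0=4). Cumulative: 47
Frame 6: OPEN (3+6=9). Cumulative: 56
Frame 7: STRIKE. 10 + next two rolls (10+9) = 29. Cumulative: 85
Frame 8: STRIKE. 10 + next two rolls (9+1) = 20. Cumulative: 105
Frame 9: SPARE (9+1=10). 10 + next roll (7) = 17. Cumulative: 122
Frame 10: OPEN. Sum of all frame-10 rolls (7+1) = 8. Cumulative: 130

Answer: 130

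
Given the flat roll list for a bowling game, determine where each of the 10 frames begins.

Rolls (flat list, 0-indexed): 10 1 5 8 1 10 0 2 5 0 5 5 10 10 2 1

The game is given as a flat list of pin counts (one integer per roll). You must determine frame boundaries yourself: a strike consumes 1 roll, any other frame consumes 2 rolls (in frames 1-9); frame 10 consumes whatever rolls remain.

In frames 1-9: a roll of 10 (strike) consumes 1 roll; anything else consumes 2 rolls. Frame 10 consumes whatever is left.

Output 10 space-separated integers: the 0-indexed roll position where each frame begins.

Frame 1 starts at roll index 0: roll=10 (strike), consumes 1 roll
Frame 2 starts at roll index 1: rolls=1,5 (sum=6), consumes 2 rolls
Frame 3 starts at roll index 3: rolls=8,1 (sum=9), consumes 2 rolls
Frame 4 starts at roll index 5: roll=10 (strike), consumes 1 roll
Frame 5 starts at roll index 6: rolls=0,2 (sum=2), consumes 2 rolls
Frame 6 starts at roll index 8: rolls=5,0 (sum=5), consumes 2 rolls
Frame 7 starts at roll index 10: rolls=5,5 (sum=10), consumes 2 rolls
Frame 8 starts at roll index 12: roll=10 (strike), consumes 1 roll
Frame 9 starts at roll index 13: roll=10 (strike), consumes 1 roll
Frame 10 starts at roll index 14: 2 remaining rolls

Answer: 0 1 3 5 6 8 10 12 13 14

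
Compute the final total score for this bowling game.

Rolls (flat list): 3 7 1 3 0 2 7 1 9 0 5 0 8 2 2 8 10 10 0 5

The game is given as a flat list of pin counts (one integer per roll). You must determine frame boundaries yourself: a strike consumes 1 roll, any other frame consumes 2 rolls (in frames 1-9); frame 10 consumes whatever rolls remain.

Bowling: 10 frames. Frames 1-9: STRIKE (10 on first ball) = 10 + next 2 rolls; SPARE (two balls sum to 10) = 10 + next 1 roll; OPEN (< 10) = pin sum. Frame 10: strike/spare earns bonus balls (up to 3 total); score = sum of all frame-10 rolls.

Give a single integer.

Frame 1: SPARE (3+7=10). 10 + next roll (1) = 11. Cumulative: 11
Frame 2: OPEN (1+3=4). Cumulative: 15
Frame 3: OPEN (0+2=2). Cumulative: 17
Frame 4: OPEN (7+1=8). Cumulative: 25
Frame 5: OPEN (9+0=9). Cumulative: 34
Frame 6: OPEN (5+0=5). Cumulative: 39
Frame 7: SPARE (8+2=10). 10 + next roll (2) = 12. Cumulative: 51
Frame 8: SPARE (2+8=10). 10 + next roll (10) = 20. Cumulative: 71
Frame 9: STRIKE. 10 + next two rolls (10+0) = 20. Cumulative: 91
Frame 10: STRIKE. Sum of all frame-10 rolls (10+0+5) = 15. Cumulative: 106

Answer: 106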